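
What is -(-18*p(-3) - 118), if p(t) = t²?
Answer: 280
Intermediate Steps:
-(-18*p(-3) - 118) = -(-18*(-3)² - 118) = -(-18*9 - 118) = -(-162 - 118) = -1*(-280) = 280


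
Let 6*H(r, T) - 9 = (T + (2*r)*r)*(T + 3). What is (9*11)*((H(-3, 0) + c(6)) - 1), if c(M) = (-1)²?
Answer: 2079/2 ≈ 1039.5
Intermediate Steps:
c(M) = 1
H(r, T) = 3/2 + (3 + T)*(T + 2*r²)/6 (H(r, T) = 3/2 + ((T + (2*r)*r)*(T + 3))/6 = 3/2 + ((T + 2*r²)*(3 + T))/6 = 3/2 + ((3 + T)*(T + 2*r²))/6 = 3/2 + (3 + T)*(T + 2*r²)/6)
(9*11)*((H(-3, 0) + c(6)) - 1) = (9*11)*(((3/2 + (-3)² + (½)*0 + (⅙)*0² + (⅓)*0*(-3)²) + 1) - 1) = 99*(((3/2 + 9 + 0 + (⅙)*0 + (⅓)*0*9) + 1) - 1) = 99*(((3/2 + 9 + 0 + 0 + 0) + 1) - 1) = 99*((21/2 + 1) - 1) = 99*(23/2 - 1) = 99*(21/2) = 2079/2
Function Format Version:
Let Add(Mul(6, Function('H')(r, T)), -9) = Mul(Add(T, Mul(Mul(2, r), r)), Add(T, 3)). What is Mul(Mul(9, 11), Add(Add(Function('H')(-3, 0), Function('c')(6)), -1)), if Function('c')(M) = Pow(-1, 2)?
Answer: Rational(2079, 2) ≈ 1039.5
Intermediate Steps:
Function('c')(M) = 1
Function('H')(r, T) = Add(Rational(3, 2), Mul(Rational(1, 6), Add(3, T), Add(T, Mul(2, Pow(r, 2))))) (Function('H')(r, T) = Add(Rational(3, 2), Mul(Rational(1, 6), Mul(Add(T, Mul(Mul(2, r), r)), Add(T, 3)))) = Add(Rational(3, 2), Mul(Rational(1, 6), Mul(Add(T, Mul(2, Pow(r, 2))), Add(3, T)))) = Add(Rational(3, 2), Mul(Rational(1, 6), Mul(Add(3, T), Add(T, Mul(2, Pow(r, 2)))))) = Add(Rational(3, 2), Mul(Rational(1, 6), Add(3, T), Add(T, Mul(2, Pow(r, 2))))))
Mul(Mul(9, 11), Add(Add(Function('H')(-3, 0), Function('c')(6)), -1)) = Mul(Mul(9, 11), Add(Add(Add(Rational(3, 2), Pow(-3, 2), Mul(Rational(1, 2), 0), Mul(Rational(1, 6), Pow(0, 2)), Mul(Rational(1, 3), 0, Pow(-3, 2))), 1), -1)) = Mul(99, Add(Add(Add(Rational(3, 2), 9, 0, Mul(Rational(1, 6), 0), Mul(Rational(1, 3), 0, 9)), 1), -1)) = Mul(99, Add(Add(Add(Rational(3, 2), 9, 0, 0, 0), 1), -1)) = Mul(99, Add(Add(Rational(21, 2), 1), -1)) = Mul(99, Add(Rational(23, 2), -1)) = Mul(99, Rational(21, 2)) = Rational(2079, 2)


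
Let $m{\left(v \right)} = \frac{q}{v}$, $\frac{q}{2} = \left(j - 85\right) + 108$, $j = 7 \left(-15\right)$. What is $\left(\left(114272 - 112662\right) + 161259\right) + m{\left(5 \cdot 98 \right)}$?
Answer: $\frac{39902823}{245} \approx 1.6287 \cdot 10^{5}$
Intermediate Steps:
$j = -105$
$q = -164$ ($q = 2 \left(\left(-105 - 85\right) + 108\right) = 2 \left(-190 + 108\right) = 2 \left(-82\right) = -164$)
$m{\left(v \right)} = - \frac{164}{v}$
$\left(\left(114272 - 112662\right) + 161259\right) + m{\left(5 \cdot 98 \right)} = \left(\left(114272 - 112662\right) + 161259\right) - \frac{164}{5 \cdot 98} = \left(1610 + 161259\right) - \frac{164}{490} = 162869 - \frac{82}{245} = \frac{39902823}{245}$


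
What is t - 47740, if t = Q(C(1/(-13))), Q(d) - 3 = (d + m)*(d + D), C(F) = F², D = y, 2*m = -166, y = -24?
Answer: -1306541027/28561 ≈ -45746.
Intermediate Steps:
m = -83 (m = (½)*(-166) = -83)
D = -24
Q(d) = 3 + (-83 + d)*(-24 + d) (Q(d) = 3 + (d - 83)*(d - 24) = 3 + (-83 + d)*(-24 + d))
t = 56961113/28561 (t = 1995 + ((1/(-13))²)² - 107*(1/(-13))² = 1995 + ((1*(-1/13))²)² - 107*(1*(-1/13))² = 1995 + ((-1/13)²)² - 107*(-1/13)² = 1995 + (1/169)² - 107*1/169 = 1995 + 1/28561 - 107/169 = 56961113/28561 ≈ 1994.4)
t - 47740 = 56961113/28561 - 47740 = -1306541027/28561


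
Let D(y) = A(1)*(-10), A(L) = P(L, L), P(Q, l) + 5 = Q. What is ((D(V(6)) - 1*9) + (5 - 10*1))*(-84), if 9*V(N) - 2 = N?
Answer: -2184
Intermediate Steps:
P(Q, l) = -5 + Q
A(L) = -5 + L
V(N) = 2/9 + N/9
D(y) = 40 (D(y) = (-5 + 1)*(-10) = -4*(-10) = 40)
((D(V(6)) - 1*9) + (5 - 10*1))*(-84) = ((40 - 1*9) + (5 - 10*1))*(-84) = ((40 - 9) + (5 - 10))*(-84) = (31 - 5)*(-84) = 26*(-84) = -2184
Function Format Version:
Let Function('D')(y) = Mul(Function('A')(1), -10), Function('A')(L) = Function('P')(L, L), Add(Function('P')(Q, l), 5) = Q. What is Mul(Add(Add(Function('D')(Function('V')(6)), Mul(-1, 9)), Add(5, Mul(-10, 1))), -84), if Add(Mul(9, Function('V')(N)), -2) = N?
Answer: -2184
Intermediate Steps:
Function('P')(Q, l) = Add(-5, Q)
Function('A')(L) = Add(-5, L)
Function('V')(N) = Add(Rational(2, 9), Mul(Rational(1, 9), N))
Function('D')(y) = 40 (Function('D')(y) = Mul(Add(-5, 1), -10) = Mul(-4, -10) = 40)
Mul(Add(Add(Function('D')(Function('V')(6)), Mul(-1, 9)), Add(5, Mul(-10, 1))), -84) = Mul(Add(Add(40, Mul(-1, 9)), Add(5, Mul(-10, 1))), -84) = Mul(Add(Add(40, -9), Add(5, -10)), -84) = Mul(Add(31, -5), -84) = Mul(26, -84) = -2184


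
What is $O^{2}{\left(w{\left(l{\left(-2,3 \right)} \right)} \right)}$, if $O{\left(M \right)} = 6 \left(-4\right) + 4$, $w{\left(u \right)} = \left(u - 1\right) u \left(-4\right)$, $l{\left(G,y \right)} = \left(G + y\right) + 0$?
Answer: $400$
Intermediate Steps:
$l{\left(G,y \right)} = G + y$
$w{\left(u \right)} = - 4 u \left(-1 + u\right)$ ($w{\left(u \right)} = \left(-1 + u\right) u \left(-4\right) = u \left(-1 + u\right) \left(-4\right) = - 4 u \left(-1 + u\right)$)
$O{\left(M \right)} = -20$ ($O{\left(M \right)} = -24 + 4 = -20$)
$O^{2}{\left(w{\left(l{\left(-2,3 \right)} \right)} \right)} = \left(-20\right)^{2} = 400$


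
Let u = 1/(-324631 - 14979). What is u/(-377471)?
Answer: 1/128192926310 ≈ 7.8007e-12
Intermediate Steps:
u = -1/339610 (u = 1/(-339610) = -1/339610 ≈ -2.9446e-6)
u/(-377471) = -1/339610/(-377471) = -1/339610*(-1/377471) = 1/128192926310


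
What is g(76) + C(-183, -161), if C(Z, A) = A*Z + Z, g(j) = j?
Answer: 29356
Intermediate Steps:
C(Z, A) = Z + A*Z
g(76) + C(-183, -161) = 76 - 183*(1 - 161) = 76 - 183*(-160) = 76 + 29280 = 29356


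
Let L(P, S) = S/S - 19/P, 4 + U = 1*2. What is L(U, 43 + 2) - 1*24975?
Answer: -49929/2 ≈ -24965.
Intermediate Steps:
U = -2 (U = -4 + 1*2 = -4 + 2 = -2)
L(P, S) = 1 - 19/P
L(U, 43 + 2) - 1*24975 = (-19 - 2)/(-2) - 1*24975 = -½*(-21) - 24975 = 21/2 - 24975 = -49929/2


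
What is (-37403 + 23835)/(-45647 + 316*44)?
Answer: 13568/31743 ≈ 0.42743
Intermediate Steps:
(-37403 + 23835)/(-45647 + 316*44) = -13568/(-45647 + 13904) = -13568/(-31743) = -13568*(-1/31743) = 13568/31743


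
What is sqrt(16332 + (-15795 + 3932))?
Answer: sqrt(4469) ≈ 66.851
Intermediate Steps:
sqrt(16332 + (-15795 + 3932)) = sqrt(16332 - 11863) = sqrt(4469)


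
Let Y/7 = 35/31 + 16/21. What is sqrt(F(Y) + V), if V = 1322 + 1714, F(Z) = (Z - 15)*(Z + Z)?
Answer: 2*sqrt(6463649)/93 ≈ 54.675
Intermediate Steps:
Y = 1231/93 (Y = 7*(35/31 + 16/21) = 7*(1231/651) = 1231/93 ≈ 13.237)
F(Z) = 2*Z*(-15 + Z) (F(Z) = (-15 + Z)*(2*Z) = 2*Z*(-15 + Z))
V = 3036
sqrt(F(Y) + V) = sqrt(2*(1231/93)*(-15 + 1231/93) + 3036) = sqrt(2*(1231/93)*(-164/93) + 3036) = sqrt(-403768/8649 + 3036) = sqrt(25854596/8649) = 2*sqrt(6463649)/93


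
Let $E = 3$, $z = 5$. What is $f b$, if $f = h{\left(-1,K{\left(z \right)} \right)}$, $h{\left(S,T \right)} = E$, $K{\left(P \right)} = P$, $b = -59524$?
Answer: $-178572$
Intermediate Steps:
$h{\left(S,T \right)} = 3$
$f = 3$
$f b = 3 \left(-59524\right) = -178572$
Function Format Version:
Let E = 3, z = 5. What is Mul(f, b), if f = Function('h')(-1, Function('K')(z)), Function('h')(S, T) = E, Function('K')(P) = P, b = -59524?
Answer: -178572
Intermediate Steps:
Function('h')(S, T) = 3
f = 3
Mul(f, b) = Mul(3, -59524) = -178572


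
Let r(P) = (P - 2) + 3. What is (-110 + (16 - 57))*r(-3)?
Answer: 302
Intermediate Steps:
r(P) = 1 + P (r(P) = (-2 + P) + 3 = 1 + P)
(-110 + (16 - 57))*r(-3) = (-110 + (16 - 57))*(1 - 3) = (-110 - 41)*(-2) = -151*(-2) = 302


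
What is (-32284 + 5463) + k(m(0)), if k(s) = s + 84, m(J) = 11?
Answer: -26726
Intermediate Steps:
k(s) = 84 + s
(-32284 + 5463) + k(m(0)) = (-32284 + 5463) + (84 + 11) = -26821 + 95 = -26726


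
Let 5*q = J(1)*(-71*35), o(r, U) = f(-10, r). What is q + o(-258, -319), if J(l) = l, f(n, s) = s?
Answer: -755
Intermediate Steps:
o(r, U) = r
q = -497 (q = (1*(-71*35))/5 = (1*(-2485))/5 = (⅕)*(-2485) = -497)
q + o(-258, -319) = -497 - 258 = -755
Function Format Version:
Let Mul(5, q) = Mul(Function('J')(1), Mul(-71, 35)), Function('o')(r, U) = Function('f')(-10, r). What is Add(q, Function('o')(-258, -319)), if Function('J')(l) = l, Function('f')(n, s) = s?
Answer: -755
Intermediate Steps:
Function('o')(r, U) = r
q = -497 (q = Mul(Rational(1, 5), Mul(1, Mul(-71, 35))) = Mul(Rational(1, 5), Mul(1, -2485)) = Mul(Rational(1, 5), -2485) = -497)
Add(q, Function('o')(-258, -319)) = Add(-497, -258) = -755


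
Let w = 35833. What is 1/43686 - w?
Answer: -1565400437/43686 ≈ -35833.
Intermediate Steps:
1/43686 - w = 1/43686 - 1*35833 = 1/43686 - 35833 = -1565400437/43686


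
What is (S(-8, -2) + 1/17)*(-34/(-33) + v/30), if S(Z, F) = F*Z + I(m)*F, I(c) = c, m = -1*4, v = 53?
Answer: 377507/5610 ≈ 67.292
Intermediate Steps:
m = -4
S(Z, F) = -4*F + F*Z (S(Z, F) = F*Z - 4*F = -4*F + F*Z)
(S(-8, -2) + 1/17)*(-34/(-33) + v/30) = (-2*(-4 - 8) + 1/17)*(-34/(-33) + 53/30) = (-2*(-12) + 1/17)*(-34*(-1/33) + 53*(1/30)) = (24 + 1/17)*(34/33 + 53/30) = (409/17)*(923/330) = 377507/5610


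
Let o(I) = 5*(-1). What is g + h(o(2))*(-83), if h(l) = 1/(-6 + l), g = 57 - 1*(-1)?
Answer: 721/11 ≈ 65.545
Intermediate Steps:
o(I) = -5
g = 58 (g = 57 + 1 = 58)
g + h(o(2))*(-83) = 58 - 83/(-6 - 5) = 58 - 83/(-11) = 58 - 1/11*(-83) = 58 + 83/11 = 721/11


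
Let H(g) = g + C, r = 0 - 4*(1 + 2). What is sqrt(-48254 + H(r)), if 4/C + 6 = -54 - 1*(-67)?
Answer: I*sqrt(2365006)/7 ≈ 219.69*I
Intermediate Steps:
r = -12 (r = 0 - 4*3 = 0 - 12 = -12)
C = 4/7 (C = 4/(-6 + (-54 - 1*(-67))) = 4/(-6 + (-54 + 67)) = 4/(-6 + 13) = 4/7 ≈ 0.57143)
H(g) = 4/7 + g (H(g) = g + 4/7 = 4/7 + g)
sqrt(-48254 + H(r)) = sqrt(-48254 + (4/7 - 12)) = sqrt(-48254 - 80/7) = sqrt(-337858/7) = I*sqrt(2365006)/7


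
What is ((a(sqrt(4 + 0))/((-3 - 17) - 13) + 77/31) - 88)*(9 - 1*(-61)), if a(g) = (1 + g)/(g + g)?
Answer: -4083625/682 ≈ -5987.7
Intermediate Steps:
a(g) = (1 + g)/(2*g) (a(g) = (1 + g)/((2*g)) = (1 + g)*(1/(2*g)) = (1 + g)/(2*g))
((a(sqrt(4 + 0))/((-3 - 17) - 13) + 77/31) - 88)*(9 - 1*(-61)) = ((((1 + sqrt(4 + 0))/(2*(sqrt(4 + 0))))/((-3 - 17) - 13) + 77/31) - 88)*(9 - 1*(-61)) = ((((1 + sqrt(4))/(2*(sqrt(4))))/(-20 - 13) + 77*(1/31)) - 88)*(9 + 61) = ((((1/2)*(1 + 2)/2)/(-33) + 77/31) - 88)*70 = ((((1/2)*(1/2)*3)*(-1/33) + 77/31) - 88)*70 = (((3/4)*(-1/33) + 77/31) - 88)*70 = ((-1/44 + 77/31) - 88)*70 = (3357/1364 - 88)*70 = -116675/1364*70 = -4083625/682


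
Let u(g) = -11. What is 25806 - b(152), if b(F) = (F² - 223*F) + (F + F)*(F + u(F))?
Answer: -6266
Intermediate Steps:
b(F) = F² - 223*F + 2*F*(-11 + F) (b(F) = (F² - 223*F) + (F + F)*(F - 11) = (F² - 223*F) + (2*F)*(-11 + F) = (F² - 223*F) + 2*F*(-11 + F) = F² - 223*F + 2*F*(-11 + F))
25806 - b(152) = 25806 - 152*(-245 + 3*152) = 25806 - 152*(-245 + 456) = 25806 - 152*211 = 25806 - 1*32072 = 25806 - 32072 = -6266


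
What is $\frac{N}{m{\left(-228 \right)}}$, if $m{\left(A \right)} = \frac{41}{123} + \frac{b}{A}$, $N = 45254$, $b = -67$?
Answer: $\frac{937992}{13} \approx 72153.0$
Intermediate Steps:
$m{\left(A \right)} = \frac{1}{3} - \frac{67}{A}$ ($m{\left(A \right)} = \frac{41}{123} - \frac{67}{A} = 41 \cdot \frac{1}{123} - \frac{67}{A} = \frac{1}{3} - \frac{67}{A}$)
$\frac{N}{m{\left(-228 \right)}} = \frac{45254}{\frac{1}{3} \frac{1}{-228} \left(-201 - 228\right)} = \frac{45254}{\frac{1}{3} \left(- \frac{1}{228}\right) \left(-429\right)} = \frac{45254}{\frac{143}{228}} = 45254 \cdot \frac{228}{143} = \frac{937992}{13}$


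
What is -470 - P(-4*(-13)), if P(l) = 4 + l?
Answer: -526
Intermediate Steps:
-470 - P(-4*(-13)) = -470 - (4 - 4*(-13)) = -470 - (4 + 52) = -470 - 1*56 = -470 - 56 = -526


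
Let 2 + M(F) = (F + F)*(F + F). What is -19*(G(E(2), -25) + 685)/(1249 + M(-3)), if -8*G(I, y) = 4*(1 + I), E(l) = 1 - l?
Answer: -13015/1283 ≈ -10.144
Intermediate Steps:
M(F) = -2 + 4*F² (M(F) = -2 + (F + F)*(F + F) = -2 + (2*F)*(2*F) = -2 + 4*F²)
G(I, y) = -½ - I/2 (G(I, y) = -(1 + I)/2 = -(4 + 4*I)/8 = -½ - I/2)
-19*(G(E(2), -25) + 685)/(1249 + M(-3)) = -19*((-½ - (1 - 1*2)/2) + 685)/(1249 + (-2 + 4*(-3)²)) = -19*((-½ - (1 - 2)/2) + 685)/(1249 + (-2 + 4*9)) = -19*((-½ - ½*(-1)) + 685)/(1249 + (-2 + 36)) = -19*((-½ + ½) + 685)/(1249 + 34) = -19*(0 + 685)/1283 = -13015/1283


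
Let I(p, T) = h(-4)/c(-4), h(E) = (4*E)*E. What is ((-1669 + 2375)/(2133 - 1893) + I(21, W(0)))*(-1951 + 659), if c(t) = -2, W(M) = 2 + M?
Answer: 1126301/30 ≈ 37543.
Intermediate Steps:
h(E) = 4*E²
I(p, T) = -32 (I(p, T) = (4*(-4)²)/(-2) = (4*16)*(-½) = 64*(-½) = -32)
((-1669 + 2375)/(2133 - 1893) + I(21, W(0)))*(-1951 + 659) = ((-1669 + 2375)/(2133 - 1893) - 32)*(-1951 + 659) = (706/240 - 32)*(-1292) = (706*(1/240) - 32)*(-1292) = (353/120 - 32)*(-1292) = -3487/120*(-1292) = 1126301/30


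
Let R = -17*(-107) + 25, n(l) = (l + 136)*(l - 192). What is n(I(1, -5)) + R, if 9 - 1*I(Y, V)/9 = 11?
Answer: -22936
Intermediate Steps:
I(Y, V) = -18 (I(Y, V) = 81 - 9*11 = 81 - 99 = -18)
n(l) = (-192 + l)*(136 + l) (n(l) = (136 + l)*(-192 + l) = (-192 + l)*(136 + l))
R = 1844 (R = 1819 + 25 = 1844)
n(I(1, -5)) + R = (-26112 + (-18)² - 56*(-18)) + 1844 = (-26112 + 324 + 1008) + 1844 = -24780 + 1844 = -22936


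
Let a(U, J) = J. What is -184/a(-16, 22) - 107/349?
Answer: -33285/3839 ≈ -8.6702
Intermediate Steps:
-184/a(-16, 22) - 107/349 = -184/22 - 107/349 = -184*1/22 - 107*1/349 = -92/11 - 107/349 = -33285/3839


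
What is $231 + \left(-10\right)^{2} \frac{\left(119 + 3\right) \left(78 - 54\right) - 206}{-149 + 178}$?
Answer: $\frac{278899}{29} \approx 9617.2$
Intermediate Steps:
$231 + \left(-10\right)^{2} \frac{\left(119 + 3\right) \left(78 - 54\right) - 206}{-149 + 178} = 231 + 100 \frac{122 \cdot 24 - 206}{29} = 231 + 100 \left(2928 - 206\right) \frac{1}{29} = 231 + 100 \cdot 2722 \cdot \frac{1}{29} = 231 + 100 \cdot \frac{2722}{29} = 231 + \frac{272200}{29} = \frac{278899}{29}$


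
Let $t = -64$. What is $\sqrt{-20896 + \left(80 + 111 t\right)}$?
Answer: $4 i \sqrt{1745} \approx 167.09 i$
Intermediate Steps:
$\sqrt{-20896 + \left(80 + 111 t\right)} = \sqrt{-20896 + \left(80 + 111 \left(-64\right)\right)} = \sqrt{-20896 + \left(80 - 7104\right)} = \sqrt{-20896 - 7024} = \sqrt{-27920} = 4 i \sqrt{1745}$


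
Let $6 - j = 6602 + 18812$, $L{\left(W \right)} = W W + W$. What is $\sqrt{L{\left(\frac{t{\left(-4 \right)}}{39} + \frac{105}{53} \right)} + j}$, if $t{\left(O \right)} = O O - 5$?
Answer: $\frac{i \sqrt{108523847402}}{2067} \approx 159.38 i$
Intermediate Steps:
$t{\left(O \right)} = -5 + O^{2}$ ($t{\left(O \right)} = O^{2} - 5 = -5 + O^{2}$)
$L{\left(W \right)} = W + W^{2}$ ($L{\left(W \right)} = W^{2} + W = W + W^{2}$)
$j = -25408$ ($j = 6 - \left(6602 + 18812\right) = 6 - 25414 = -25408$)
$\sqrt{L{\left(\frac{t{\left(-4 \right)}}{39} + \frac{105}{53} \right)} + j} = \sqrt{\left(\frac{-5 + \left(-4\right)^{2}}{39} + \frac{105}{53}\right) \left(1 + \left(\frac{-5 + \left(-4\right)^{2}}{39} + \frac{105}{53}\right)\right) - 25408} = \sqrt{\left(\left(-5 + 16\right) \frac{1}{39} + 105 \cdot \frac{1}{53}\right) \left(1 + \left(\left(-5 + 16\right) \frac{1}{39} + 105 \cdot \frac{1}{53}\right)\right) - 25408} = \sqrt{\left(11 \cdot \frac{1}{39} + \frac{105}{53}\right) \left(1 + \left(11 \cdot \frac{1}{39} + \frac{105}{53}\right)\right) - 25408} = \sqrt{\left(\frac{11}{39} + \frac{105}{53}\right) \left(1 + \left(\frac{11}{39} + \frac{105}{53}\right)\right) - 25408} = \sqrt{\frac{4678 \left(1 + \frac{4678}{2067}\right)}{2067} - 25408} = \sqrt{\frac{4678}{2067} \cdot \frac{6745}{2067} - 25408} = \sqrt{\frac{31553110}{4272489} - 25408} = \sqrt{- \frac{108523847402}{4272489}} = \frac{i \sqrt{108523847402}}{2067}$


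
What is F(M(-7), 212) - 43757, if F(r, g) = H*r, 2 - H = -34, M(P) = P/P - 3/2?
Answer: -43775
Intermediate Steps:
M(P) = -1/2 (M(P) = 1 - 3*1/2 = 1 - 3/2 = -1/2)
H = 36 (H = 2 - 1*(-34) = 2 + 34 = 36)
F(r, g) = 36*r
F(M(-7), 212) - 43757 = 36*(-1/2) - 43757 = -18 - 43757 = -43775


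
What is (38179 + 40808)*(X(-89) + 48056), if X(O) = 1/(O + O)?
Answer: 675652191429/178 ≈ 3.7958e+9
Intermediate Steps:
X(O) = 1/(2*O)
(38179 + 40808)*(X(-89) + 48056) = (38179 + 40808)*((½)/(-89) + 48056) = 78987*((½)*(-1/89) + 48056) = 78987*(-1/178 + 48056) = 78987*(8553967/178) = 675652191429/178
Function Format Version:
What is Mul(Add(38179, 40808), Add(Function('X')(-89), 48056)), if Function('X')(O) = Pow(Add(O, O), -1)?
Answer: Rational(675652191429, 178) ≈ 3.7958e+9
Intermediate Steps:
Function('X')(O) = Mul(Rational(1, 2), Pow(O, -1)) (Function('X')(O) = Pow(Mul(2, O), -1) = Mul(Rational(1, 2), Pow(O, -1)))
Mul(Add(38179, 40808), Add(Function('X')(-89), 48056)) = Mul(Add(38179, 40808), Add(Mul(Rational(1, 2), Pow(-89, -1)), 48056)) = Mul(78987, Add(Mul(Rational(1, 2), Rational(-1, 89)), 48056)) = Mul(78987, Add(Rational(-1, 178), 48056)) = Mul(78987, Rational(8553967, 178)) = Rational(675652191429, 178)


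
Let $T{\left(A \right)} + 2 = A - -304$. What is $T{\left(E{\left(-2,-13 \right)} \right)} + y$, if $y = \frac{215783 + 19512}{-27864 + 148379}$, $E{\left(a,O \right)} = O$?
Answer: $\frac{7012826}{24103} \approx 290.95$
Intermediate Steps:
$T{\left(A \right)} = 302 + A$ ($T{\left(A \right)} = -2 + \left(A - -304\right) = -2 + \left(A + 304\right) = -2 + \left(304 + A\right) = 302 + A$)
$y = \frac{47059}{24103}$ ($y = \frac{235295}{120515} = 235295 \cdot \frac{1}{120515} = \frac{47059}{24103} \approx 1.9524$)
$T{\left(E{\left(-2,-13 \right)} \right)} + y = \left(302 - 13\right) + \frac{47059}{24103} = 289 + \frac{47059}{24103} = \frac{7012826}{24103}$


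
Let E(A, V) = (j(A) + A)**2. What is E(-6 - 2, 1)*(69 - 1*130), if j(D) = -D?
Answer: 0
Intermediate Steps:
E(A, V) = 0 (E(A, V) = (-A + A)**2 = 0**2 = 0)
E(-6 - 2, 1)*(69 - 1*130) = 0*(69 - 1*130) = 0*(69 - 130) = 0*(-61) = 0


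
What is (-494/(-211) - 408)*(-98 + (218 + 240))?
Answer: -30813840/211 ≈ -1.4604e+5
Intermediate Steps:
(-494/(-211) - 408)*(-98 + (218 + 240)) = (-494*(-1/211) - 408)*(-98 + 458) = (494/211 - 408)*360 = -85594/211*360 = -30813840/211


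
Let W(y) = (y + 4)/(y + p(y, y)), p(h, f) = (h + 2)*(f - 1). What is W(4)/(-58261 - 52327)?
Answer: -1/304117 ≈ -3.2882e-6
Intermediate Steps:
p(h, f) = (-1 + f)*(2 + h) (p(h, f) = (2 + h)*(-1 + f) = (-1 + f)*(2 + h))
W(y) = (4 + y)/(-2 + y² + 2*y) (W(y) = (y + 4)/(y + (-2 - y + 2*y + y*y)) = (4 + y)/(y + (-2 - y + 2*y + y²)) = (4 + y)/(y + (-2 + y + y²)) = (4 + y)/(-2 + y² + 2*y))
W(4)/(-58261 - 52327) = ((4 + 4)/(-2 + 4² + 2*4))/(-58261 - 52327) = (8/(-2 + 16 + 8))/(-110588) = (8/22)*(-1/110588) = ((1/22)*8)*(-1/110588) = (4/11)*(-1/110588) = -1/304117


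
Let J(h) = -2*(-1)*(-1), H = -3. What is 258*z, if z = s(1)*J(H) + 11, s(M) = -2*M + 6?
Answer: 774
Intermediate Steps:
s(M) = 6 - 2*M
J(h) = -2 (J(h) = 2*(-1) = -2)
z = 3 (z = (6 - 2*1)*(-2) + 11 = (6 - 2)*(-2) + 11 = 4*(-2) + 11 = -8 + 11 = 3)
258*z = 258*3 = 774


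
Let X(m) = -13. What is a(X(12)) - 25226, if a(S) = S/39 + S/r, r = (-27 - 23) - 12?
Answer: -4692059/186 ≈ -25226.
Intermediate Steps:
r = -62 (r = -50 - 12 = -62)
a(S) = 23*S/2418 (a(S) = S/39 + S/(-62) = S*(1/39) + S*(-1/62) = S/39 - S/62 = 23*S/2418)
a(X(12)) - 25226 = (23/2418)*(-13) - 25226 = -23/186 - 25226 = -4692059/186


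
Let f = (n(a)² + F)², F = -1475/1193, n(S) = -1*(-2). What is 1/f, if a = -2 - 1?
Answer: 1423249/10870209 ≈ 0.13093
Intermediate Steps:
a = -3
n(S) = 2
F = -1475/1193 (F = -1475*1/1193 = -1475/1193 ≈ -1.2364)
f = 10870209/1423249 (f = (2² - 1475/1193)² = (4 - 1475/1193)² = (3297/1193)² = 10870209/1423249 ≈ 7.6376)
1/f = 1/(10870209/1423249) = 1423249/10870209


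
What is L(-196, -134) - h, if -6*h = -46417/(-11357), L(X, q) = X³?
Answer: -513077595695/68142 ≈ -7.5295e+6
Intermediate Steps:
h = -46417/68142 (h = -(-46417)/(6*(-11357)) = -(-46417)*(-1)/(6*11357) = -⅙*46417/11357 = -46417/68142 ≈ -0.68118)
L(-196, -134) - h = (-196)³ - 1*(-46417/68142) = -7529536 + 46417/68142 = -513077595695/68142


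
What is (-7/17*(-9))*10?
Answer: 630/17 ≈ 37.059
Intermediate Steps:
(-7/17*(-9))*10 = (-7*1/17*(-9))*10 = -7/17*(-9)*10 = (63/17)*10 = 630/17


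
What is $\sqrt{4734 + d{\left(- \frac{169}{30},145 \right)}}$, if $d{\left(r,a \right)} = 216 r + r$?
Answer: $\frac{\sqrt{3160410}}{30} \approx 59.258$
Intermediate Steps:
$d{\left(r,a \right)} = 217 r$
$\sqrt{4734 + d{\left(- \frac{169}{30},145 \right)}} = \sqrt{4734 + 217 \left(- \frac{169}{30}\right)} = \sqrt{4734 - \frac{36673}{30}} = \sqrt{\frac{105347}{30}} = \frac{\sqrt{3160410}}{30}$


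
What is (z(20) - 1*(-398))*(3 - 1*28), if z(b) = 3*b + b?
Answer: -11950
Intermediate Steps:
z(b) = 4*b
(z(20) - 1*(-398))*(3 - 1*28) = (4*20 - 1*(-398))*(3 - 1*28) = (80 + 398)*(3 - 28) = 478*(-25) = -11950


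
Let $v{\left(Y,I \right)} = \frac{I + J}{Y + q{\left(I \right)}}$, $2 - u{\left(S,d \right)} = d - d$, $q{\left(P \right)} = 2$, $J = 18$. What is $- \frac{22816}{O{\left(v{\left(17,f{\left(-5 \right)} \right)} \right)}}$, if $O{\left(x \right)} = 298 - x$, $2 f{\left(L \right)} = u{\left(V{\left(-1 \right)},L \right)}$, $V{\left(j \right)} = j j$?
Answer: $- \frac{22816}{297} \approx -76.822$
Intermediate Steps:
$V{\left(j \right)} = j^{2}$
$u{\left(S,d \right)} = 2$ ($u{\left(S,d \right)} = 2 - \left(d - d\right) = 2 - 0 = 2 + 0 = 2$)
$f{\left(L \right)} = 1$ ($f{\left(L \right)} = \frac{1}{2} \cdot 2 = 1$)
$v{\left(Y,I \right)} = \frac{18 + I}{2 + Y}$ ($v{\left(Y,I \right)} = \frac{I + 18}{Y + 2} = \frac{18 + I}{2 + Y}$)
$- \frac{22816}{O{\left(v{\left(17,f{\left(-5 \right)} \right)} \right)}} = - \frac{22816}{298 - \frac{18 + 1}{2 + 17}} = - \frac{22816}{298 - \frac{1}{19} \cdot 19} = - \frac{22816}{298 - 1} = - \frac{22816}{297}$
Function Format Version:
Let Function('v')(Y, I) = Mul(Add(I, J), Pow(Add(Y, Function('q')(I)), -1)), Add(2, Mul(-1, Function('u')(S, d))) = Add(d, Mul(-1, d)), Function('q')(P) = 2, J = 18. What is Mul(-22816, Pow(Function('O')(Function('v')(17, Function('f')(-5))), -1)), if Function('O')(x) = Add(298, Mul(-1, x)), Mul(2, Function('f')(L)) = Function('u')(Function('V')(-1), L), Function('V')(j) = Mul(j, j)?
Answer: Rational(-22816, 297) ≈ -76.822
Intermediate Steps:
Function('V')(j) = Pow(j, 2)
Function('u')(S, d) = 2 (Function('u')(S, d) = Add(2, Mul(-1, Add(d, Mul(-1, d)))) = Add(2, Mul(-1, 0)) = Add(2, 0) = 2)
Function('f')(L) = 1 (Function('f')(L) = Mul(Rational(1, 2), 2) = 1)
Function('v')(Y, I) = Mul(Pow(Add(2, Y), -1), Add(18, I)) (Function('v')(Y, I) = Mul(Add(I, 18), Pow(Add(Y, 2), -1)) = Mul(Add(18, I), Pow(Add(2, Y), -1)) = Mul(Pow(Add(2, Y), -1), Add(18, I)))
Mul(-22816, Pow(Function('O')(Function('v')(17, Function('f')(-5))), -1)) = Mul(-22816, Pow(Add(298, Mul(-1, Mul(Pow(Add(2, 17), -1), Add(18, 1)))), -1)) = Mul(-22816, Pow(Add(298, Mul(-1, Mul(Pow(19, -1), 19))), -1)) = Mul(-22816, Pow(Add(298, Mul(-1, Mul(Rational(1, 19), 19))), -1)) = Mul(-22816, Pow(Add(298, Mul(-1, 1)), -1)) = Mul(-22816, Pow(Add(298, -1), -1)) = Mul(-22816, Pow(297, -1)) = Mul(-22816, Rational(1, 297)) = Rational(-22816, 297)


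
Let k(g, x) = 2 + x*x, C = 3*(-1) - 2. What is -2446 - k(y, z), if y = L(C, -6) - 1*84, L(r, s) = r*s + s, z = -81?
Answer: -9009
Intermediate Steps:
C = -5 (C = -3 - 2 = -5)
L(r, s) = s + r*s
y = -60 (y = -6*(1 - 5) - 1*84 = -6*(-4) - 84 = 24 - 84 = -60)
k(g, x) = 2 + x²
-2446 - k(y, z) = -2446 - (2 + (-81)²) = -2446 - (2 + 6561) = -2446 - 1*6563 = -2446 - 6563 = -9009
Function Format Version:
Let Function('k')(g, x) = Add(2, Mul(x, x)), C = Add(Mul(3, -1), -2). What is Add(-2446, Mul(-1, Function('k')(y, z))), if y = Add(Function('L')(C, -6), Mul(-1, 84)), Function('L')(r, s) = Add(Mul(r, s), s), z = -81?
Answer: -9009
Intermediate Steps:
C = -5 (C = Add(-3, -2) = -5)
Function('L')(r, s) = Add(s, Mul(r, s))
y = -60 (y = Add(Mul(-6, Add(1, -5)), Mul(-1, 84)) = Add(Mul(-6, -4), -84) = Add(24, -84) = -60)
Function('k')(g, x) = Add(2, Pow(x, 2))
Add(-2446, Mul(-1, Function('k')(y, z))) = Add(-2446, Mul(-1, Add(2, Pow(-81, 2)))) = Add(-2446, Mul(-1, Add(2, 6561))) = Add(-2446, Mul(-1, 6563)) = Add(-2446, -6563) = -9009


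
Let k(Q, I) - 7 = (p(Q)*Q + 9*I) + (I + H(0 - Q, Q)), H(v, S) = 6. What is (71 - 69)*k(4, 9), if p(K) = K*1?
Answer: 238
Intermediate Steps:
p(K) = K
k(Q, I) = 13 + Q**2 + 10*I (k(Q, I) = 7 + ((Q*Q + 9*I) + (I + 6)) = 7 + ((Q**2 + 9*I) + (6 + I)) = 7 + (6 + Q**2 + 10*I) = 13 + Q**2 + 10*I)
(71 - 69)*k(4, 9) = (71 - 69)*(13 + 4**2 + 10*9) = 2*(13 + 16 + 90) = 2*119 = 238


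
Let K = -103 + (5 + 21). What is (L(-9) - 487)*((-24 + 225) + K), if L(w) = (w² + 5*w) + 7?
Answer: -55056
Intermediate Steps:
K = -77 (K = -103 + 26 = -77)
L(w) = 7 + w² + 5*w
(L(-9) - 487)*((-24 + 225) + K) = ((7 + (-9)² + 5*(-9)) - 487)*((-24 + 225) - 77) = ((7 + 81 - 45) - 487)*(201 - 77) = (43 - 487)*124 = -444*124 = -55056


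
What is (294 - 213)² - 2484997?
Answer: -2478436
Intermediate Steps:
(294 - 213)² - 2484997 = 81² - 2484997 = 6561 - 2484997 = -2478436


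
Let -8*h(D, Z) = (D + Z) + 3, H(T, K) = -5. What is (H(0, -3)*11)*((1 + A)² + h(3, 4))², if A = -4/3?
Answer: -92455/1296 ≈ -71.339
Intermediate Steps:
A = -4/3 (A = -4*⅓ = -4/3 ≈ -1.3333)
h(D, Z) = -3/8 - D/8 - Z/8 (h(D, Z) = -((D + Z) + 3)/8 = -(3 + D + Z)/8 = -3/8 - D/8 - Z/8)
(H(0, -3)*11)*((1 + A)² + h(3, 4))² = (-5*11)*((1 - 4/3)² + (-3/8 - ⅛*3 - ⅛*4))² = -55*((-⅓)² + (-3/8 - 3/8 - ½))² = -55*(⅑ - 5/4)² = -55*(-41/36)² = -55*1681/1296 = -92455/1296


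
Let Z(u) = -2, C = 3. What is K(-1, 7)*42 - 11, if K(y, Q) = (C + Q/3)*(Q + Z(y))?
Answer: 1109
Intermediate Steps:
K(y, Q) = (-2 + Q)*(3 + Q/3) (K(y, Q) = (3 + Q/3)*(Q - 2) = (3 + Q*(1/3))*(-2 + Q) = (3 + Q/3)*(-2 + Q) = (-2 + Q)*(3 + Q/3))
K(-1, 7)*42 - 11 = (-6 + (1/3)*7**2 + (7/3)*7)*42 - 11 = (-6 + (1/3)*49 + 49/3)*42 - 11 = (-6 + 49/3 + 49/3)*42 - 11 = (80/3)*42 - 11 = 1120 - 11 = 1109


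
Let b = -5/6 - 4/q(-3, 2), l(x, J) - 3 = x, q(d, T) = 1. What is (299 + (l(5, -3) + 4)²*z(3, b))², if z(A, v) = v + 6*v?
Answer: 20912329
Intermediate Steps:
l(x, J) = 3 + x
b = -29/6 (b = -5/6 - 4/1 = -5*⅙ - 4*1 = -⅚ - 4 = -29/6 ≈ -4.8333)
z(A, v) = 7*v
(299 + (l(5, -3) + 4)²*z(3, b))² = (299 + ((3 + 5) + 4)²*(7*(-29/6)))² = (299 + (8 + 4)²*(-203/6))² = (299 + 12²*(-203/6))² = (299 + 144*(-203/6))² = (299 - 4872)² = (-4573)² = 20912329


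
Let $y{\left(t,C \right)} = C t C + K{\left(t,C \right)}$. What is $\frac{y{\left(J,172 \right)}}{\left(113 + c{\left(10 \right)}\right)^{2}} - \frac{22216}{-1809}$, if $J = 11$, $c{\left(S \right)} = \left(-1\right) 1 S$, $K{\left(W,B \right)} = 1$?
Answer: $\frac{824383369}{19191681} \approx 42.955$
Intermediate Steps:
$c{\left(S \right)} = - S$
$y{\left(t,C \right)} = 1 + t C^{2}$ ($y{\left(t,C \right)} = C t C + 1 = t C^{2} + 1 = 1 + t C^{2}$)
$\frac{y{\left(J,172 \right)}}{\left(113 + c{\left(10 \right)}\right)^{2}} - \frac{22216}{-1809} = \frac{1 + 11 \cdot 172^{2}}{\left(113 - 10\right)^{2}} - \frac{22216}{-1809} = \frac{1 + 11 \cdot 29584}{\left(113 - 10\right)^{2}} - - \frac{22216}{1809} = \frac{1 + 325424}{103^{2}} + \frac{22216}{1809} = \frac{325425}{10609} + \frac{22216}{1809} = \frac{824383369}{19191681}$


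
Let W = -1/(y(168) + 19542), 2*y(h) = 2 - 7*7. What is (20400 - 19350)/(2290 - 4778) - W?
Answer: -20491937/48562028 ≈ -0.42197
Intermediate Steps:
y(h) = -47/2 (y(h) = (2 - 7*7)/2 = (2 - 49)/2 = (½)*(-47) = -47/2)
W = -2/39037 (W = -1/(-47/2 + 19542) = -1/39037/2 = -1*2/39037 = -2/39037 ≈ -5.1233e-5)
(20400 - 19350)/(2290 - 4778) - W = (20400 - 19350)/(2290 - 4778) - 1*(-2/39037) = 1050/(-2488) + 2/39037 = 1050*(-1/2488) + 2/39037 = -525/1244 + 2/39037 = -20491937/48562028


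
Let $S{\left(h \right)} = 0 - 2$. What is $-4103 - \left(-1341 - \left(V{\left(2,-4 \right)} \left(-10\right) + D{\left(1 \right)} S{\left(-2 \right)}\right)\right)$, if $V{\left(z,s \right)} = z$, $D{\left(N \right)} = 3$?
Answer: $-2788$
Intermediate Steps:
$S{\left(h \right)} = -2$
$-4103 - \left(-1341 - \left(V{\left(2,-4 \right)} \left(-10\right) + D{\left(1 \right)} S{\left(-2 \right)}\right)\right) = -4103 - \left(-1341 - \left(2 \left(-10\right) + 3 \left(-2\right)\right)\right) = -4103 - \left(-1341 - \left(-20 - 6\right)\right) = -4103 - \left(-1341 - -26\right) = -4103 - \left(-1341 + 26\right) = -4103 - -1315 = -4103 + 1315 = -2788$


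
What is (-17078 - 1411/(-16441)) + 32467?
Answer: 253011960/16441 ≈ 15389.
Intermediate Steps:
(-17078 - 1411/(-16441)) + 32467 = (-17078 - 1411*(-1/16441)) + 32467 = (-17078 + 1411/16441) + 32467 = -280777987/16441 + 32467 = 253011960/16441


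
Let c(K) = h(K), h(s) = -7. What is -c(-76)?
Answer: 7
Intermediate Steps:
c(K) = -7
-c(-76) = -1*(-7) = 7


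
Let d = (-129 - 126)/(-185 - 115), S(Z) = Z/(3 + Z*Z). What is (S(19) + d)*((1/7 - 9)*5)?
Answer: -25451/637 ≈ -39.954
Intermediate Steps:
S(Z) = Z/(3 + Z**2)
d = 17/20 (d = -255/(-300) = -255*(-1/300) = 17/20 ≈ 0.85000)
(S(19) + d)*((1/7 - 9)*5) = (19/(3 + 19**2) + 17/20)*((1/7 - 9)*5) = (19/(3 + 361) + 17/20)*((1/7 - 9)*5) = (19/364 + 17/20)*(-62/7*5) = (19*(1/364) + 17/20)*(-310/7) = (19/364 + 17/20)*(-310/7) = (821/910)*(-310/7) = -25451/637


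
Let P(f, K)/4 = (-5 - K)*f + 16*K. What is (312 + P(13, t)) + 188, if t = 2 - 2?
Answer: 240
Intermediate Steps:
t = 0
P(f, K) = 64*K + 4*f*(-5 - K) (P(f, K) = 4*((-5 - K)*f + 16*K) = 4*(f*(-5 - K) + 16*K) = 4*(16*K + f*(-5 - K)) = 64*K + 4*f*(-5 - K))
(312 + P(13, t)) + 188 = (312 + (-20*13 + 64*0 - 4*0*13)) + 188 = (312 + (-260 + 0 + 0)) + 188 = (312 - 260) + 188 = 52 + 188 = 240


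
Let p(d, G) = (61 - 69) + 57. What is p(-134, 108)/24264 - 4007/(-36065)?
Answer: 98993033/875081160 ≈ 0.11312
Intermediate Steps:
p(d, G) = 49 (p(d, G) = -8 + 57 = 49)
p(-134, 108)/24264 - 4007/(-36065) = 49/24264 - 4007/(-36065) = 49*(1/24264) - 4007*(-1/36065) = 49/24264 + 4007/36065 = 98993033/875081160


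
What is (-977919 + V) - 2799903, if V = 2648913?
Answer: -1128909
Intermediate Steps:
(-977919 + V) - 2799903 = (-977919 + 2648913) - 2799903 = 1670994 - 2799903 = -1128909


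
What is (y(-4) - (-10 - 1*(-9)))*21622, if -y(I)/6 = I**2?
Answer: -2054090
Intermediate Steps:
y(I) = -6*I**2
(y(-4) - (-10 - 1*(-9)))*21622 = (-6*(-4)**2 - (-10 - 1*(-9)))*21622 = (-6*16 - (-10 + 9))*21622 = (-96 - 1*(-1))*21622 = (-96 + 1)*21622 = -95*21622 = -2054090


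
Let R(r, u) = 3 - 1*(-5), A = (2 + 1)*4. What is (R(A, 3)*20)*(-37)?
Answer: -5920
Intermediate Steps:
A = 12 (A = 3*4 = 12)
R(r, u) = 8 (R(r, u) = 3 + 5 = 8)
(R(A, 3)*20)*(-37) = (8*20)*(-37) = 160*(-37) = -5920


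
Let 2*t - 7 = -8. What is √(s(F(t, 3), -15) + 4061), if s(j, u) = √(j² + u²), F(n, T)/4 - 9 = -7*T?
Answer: √(4061 + 3*√281) ≈ 64.119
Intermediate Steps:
t = -½ (t = 7/2 + (½)*(-8) = 7/2 - 4 = -½ ≈ -0.50000)
F(n, T) = 36 - 28*T (F(n, T) = 36 + 4*(-7*T) = 36 - 28*T)
√(s(F(t, 3), -15) + 4061) = √(√((36 - 28*3)² + (-15)²) + 4061) = √(√((36 - 84)² + 225) + 4061) = √(√((-48)² + 225) + 4061) = √(√(2304 + 225) + 4061) = √(√2529 + 4061) = √(3*√281 + 4061) = √(4061 + 3*√281)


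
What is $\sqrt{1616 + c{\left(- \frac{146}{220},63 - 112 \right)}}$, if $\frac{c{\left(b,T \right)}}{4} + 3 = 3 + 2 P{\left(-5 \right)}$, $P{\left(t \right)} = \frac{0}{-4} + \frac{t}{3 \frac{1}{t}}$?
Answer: $\frac{2 \sqrt{3786}}{3} \approx 41.02$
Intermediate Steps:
$P{\left(t \right)} = \frac{t^{2}}{3}$ ($P{\left(t \right)} = 0 \left(- \frac{1}{4}\right) + t \frac{t}{3} = 0 + \frac{t^{2}}{3} = \frac{t^{2}}{3}$)
$c{\left(b,T \right)} = \frac{200}{3}$ ($c{\left(b,T \right)} = -12 + 4 \left(3 + 2 \frac{\left(-5\right)^{2}}{3}\right) = -12 + 4 \left(3 + 2 \cdot \frac{1}{3} \cdot 25\right) = -12 + 4 \left(3 + 2 \cdot \frac{25}{3}\right) = -12 + 4 \left(3 + \frac{50}{3}\right) = -12 + 4 \cdot \frac{59}{3} = -12 + \frac{236}{3} = \frac{200}{3}$)
$\sqrt{1616 + c{\left(- \frac{146}{220},63 - 112 \right)}} = \sqrt{1616 + \frac{200}{3}} = \sqrt{\frac{5048}{3}} = \frac{2 \sqrt{3786}}{3}$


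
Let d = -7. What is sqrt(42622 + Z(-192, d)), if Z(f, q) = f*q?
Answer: sqrt(43966) ≈ 209.68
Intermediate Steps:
sqrt(42622 + Z(-192, d)) = sqrt(42622 - 192*(-7)) = sqrt(42622 + 1344) = sqrt(43966)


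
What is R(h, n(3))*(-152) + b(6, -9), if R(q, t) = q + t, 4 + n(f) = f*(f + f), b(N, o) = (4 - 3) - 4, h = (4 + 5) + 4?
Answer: -4107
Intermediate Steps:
h = 13 (h = 9 + 4 = 13)
b(N, o) = -3 (b(N, o) = 1 - 4 = -3)
n(f) = -4 + 2*f² (n(f) = -4 + f*(f + f) = -4 + f*(2*f) = -4 + 2*f²)
R(h, n(3))*(-152) + b(6, -9) = (13 + (-4 + 2*3²))*(-152) - 3 = (13 + (-4 + 2*9))*(-152) - 3 = (13 + (-4 + 18))*(-152) - 3 = (13 + 14)*(-152) - 3 = 27*(-152) - 3 = -4104 - 3 = -4107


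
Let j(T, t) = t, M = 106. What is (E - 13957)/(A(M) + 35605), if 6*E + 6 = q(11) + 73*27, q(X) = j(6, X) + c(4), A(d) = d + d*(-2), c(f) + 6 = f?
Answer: -13628/35499 ≈ -0.38390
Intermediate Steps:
c(f) = -6 + f
A(d) = -d (A(d) = d - 2*d = -d)
q(X) = -2 + X (q(X) = X + (-6 + 4) = X - 2 = -2 + X)
E = 329 (E = -1 + ((-2 + 11) + 73*27)/6 = -1 + (9 + 1971)/6 = -1 + (⅙)*1980 = -1 + 330 = 329)
(E - 13957)/(A(M) + 35605) = (329 - 13957)/(-1*106 + 35605) = -13628/(-106 + 35605) = -13628/35499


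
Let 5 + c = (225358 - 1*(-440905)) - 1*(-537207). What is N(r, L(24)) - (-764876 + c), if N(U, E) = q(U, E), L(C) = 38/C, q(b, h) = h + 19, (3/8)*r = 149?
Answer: -5262821/12 ≈ -4.3857e+5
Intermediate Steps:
r = 1192/3 (r = (8/3)*149 = 1192/3 ≈ 397.33)
q(b, h) = 19 + h
c = 1203465 (c = -5 + ((225358 - 1*(-440905)) - 1*(-537207)) = -5 + ((225358 + 440905) + 537207) = -5 + (666263 + 537207) = -5 + 1203470 = 1203465)
N(U, E) = 19 + E
N(r, L(24)) - (-764876 + c) = (19 + 38/24) - (-764876 + 1203465) = (19 + 38*(1/24)) - 1*438589 = (19 + 19/12) - 438589 = 247/12 - 438589 = -5262821/12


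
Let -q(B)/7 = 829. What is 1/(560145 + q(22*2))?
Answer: 1/554342 ≈ 1.8039e-6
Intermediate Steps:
q(B) = -5803 (q(B) = -7*829 = -5803)
1/(560145 + q(22*2)) = 1/(560145 - 5803) = 1/554342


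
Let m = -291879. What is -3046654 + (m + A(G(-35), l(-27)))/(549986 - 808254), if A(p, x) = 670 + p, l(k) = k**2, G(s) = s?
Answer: -196713236007/64567 ≈ -3.0467e+6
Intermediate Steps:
-3046654 + (m + A(G(-35), l(-27)))/(549986 - 808254) = -3046654 + (-291879 + (670 - 35))/(549986 - 808254) = -3046654 + (-291879 + 635)/(-258268) = -3046654 - 291244*(-1/258268) = -3046654 + 72811/64567 = -196713236007/64567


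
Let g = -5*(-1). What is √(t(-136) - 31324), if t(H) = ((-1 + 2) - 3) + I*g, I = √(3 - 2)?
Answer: I*√31321 ≈ 176.98*I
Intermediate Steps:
g = 5
I = 1 (I = √1 = 1)
t(H) = 3 (t(H) = ((-1 + 2) - 3) + 1*5 = (1 - 3) + 5 = -2 + 5 = 3)
√(t(-136) - 31324) = √(3 - 31324) = √(-31321) = I*√31321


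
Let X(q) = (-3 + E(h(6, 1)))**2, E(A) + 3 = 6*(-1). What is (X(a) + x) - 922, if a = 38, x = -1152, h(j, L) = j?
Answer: -1930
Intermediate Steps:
E(A) = -9 (E(A) = -3 + 6*(-1) = -3 - 6 = -9)
X(q) = 144 (X(q) = (-3 - 9)**2 = (-12)**2 = 144)
(X(a) + x) - 922 = (144 - 1152) - 922 = -1008 - 922 = -1930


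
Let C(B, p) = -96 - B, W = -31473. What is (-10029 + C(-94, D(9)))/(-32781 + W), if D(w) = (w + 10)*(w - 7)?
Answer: 10031/64254 ≈ 0.15611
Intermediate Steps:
D(w) = (-7 + w)*(10 + w) (D(w) = (10 + w)*(-7 + w) = (-7 + w)*(10 + w))
(-10029 + C(-94, D(9)))/(-32781 + W) = (-10029 + (-96 - 1*(-94)))/(-32781 - 31473) = (-10029 + (-96 + 94))/(-64254) = (-10029 - 2)*(-1/64254) = -10031*(-1/64254) = 10031/64254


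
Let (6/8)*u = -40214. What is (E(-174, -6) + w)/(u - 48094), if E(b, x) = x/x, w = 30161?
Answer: -45243/152569 ≈ -0.29654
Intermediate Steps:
E(b, x) = 1
u = -160856/3 (u = (4/3)*(-40214) = -160856/3 ≈ -53619.)
(E(-174, -6) + w)/(u - 48094) = (1 + 30161)/(-160856/3 - 48094) = 30162/(-305138/3) = 30162*(-3/305138) = -45243/152569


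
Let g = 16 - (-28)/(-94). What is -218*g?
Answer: -160884/47 ≈ -3423.1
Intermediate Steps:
g = 738/47 (g = 16 - (-28)*(-1)/94 = 16 - 1*14/47 = 16 - 14/47 = 738/47 ≈ 15.702)
-218*g = -218*738/47 = -160884/47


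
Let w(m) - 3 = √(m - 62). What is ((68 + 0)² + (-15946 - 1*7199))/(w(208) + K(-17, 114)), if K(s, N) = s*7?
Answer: 1074218/6655 + 18521*√146/13310 ≈ 178.23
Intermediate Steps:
K(s, N) = 7*s
w(m) = 3 + √(-62 + m) (w(m) = 3 + √(m - 62) = 3 + √(-62 + m))
((68 + 0)² + (-15946 - 1*7199))/(w(208) + K(-17, 114)) = ((68 + 0)² + (-15946 - 1*7199))/((3 + √(-62 + 208)) + 7*(-17)) = (68² + (-15946 - 7199))/((3 + √146) - 119) = (4624 - 23145)/(-116 + √146) = -18521/(-116 + √146)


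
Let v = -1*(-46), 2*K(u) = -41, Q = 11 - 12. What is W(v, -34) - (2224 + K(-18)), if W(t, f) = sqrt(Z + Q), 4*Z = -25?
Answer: -4407/2 + I*sqrt(29)/2 ≈ -2203.5 + 2.6926*I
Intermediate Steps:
Q = -1
Z = -25/4 (Z = (1/4)*(-25) = -25/4 ≈ -6.2500)
K(u) = -41/2 (K(u) = (1/2)*(-41) = -41/2)
v = 46
W(t, f) = I*sqrt(29)/2 (W(t, f) = sqrt(-25/4 - 1) = sqrt(-29/4) = I*sqrt(29)/2)
W(v, -34) - (2224 + K(-18)) = I*sqrt(29)/2 - (2224 - 41/2) = I*sqrt(29)/2 - 1*4407/2 = I*sqrt(29)/2 - 4407/2 = -4407/2 + I*sqrt(29)/2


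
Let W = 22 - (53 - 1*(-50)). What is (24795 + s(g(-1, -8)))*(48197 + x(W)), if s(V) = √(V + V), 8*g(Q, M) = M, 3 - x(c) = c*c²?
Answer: 14372198595 + 579641*I*√2 ≈ 1.4372e+10 + 8.1974e+5*I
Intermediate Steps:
W = -81 (W = 22 - (53 + 50) = 22 - 1*103 = 22 - 103 = -81)
x(c) = 3 - c³ (x(c) = 3 - c*c² = 3 - c³)
g(Q, M) = M/8
s(V) = √2*√V (s(V) = √(2*V) = √2*√V)
(24795 + s(g(-1, -8)))*(48197 + x(W)) = (24795 + √2*√((⅛)*(-8)))*(48197 + (3 - 1*(-81)³)) = (24795 + √2*√(-1))*(48197 + (3 - 1*(-531441))) = (24795 + √2*I)*(48197 + (3 + 531441)) = (24795 + I*√2)*(48197 + 531444) = (24795 + I*√2)*579641 = 14372198595 + 579641*I*√2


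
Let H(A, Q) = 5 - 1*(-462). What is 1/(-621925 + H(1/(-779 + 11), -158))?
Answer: -1/621458 ≈ -1.6091e-6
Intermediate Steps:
H(A, Q) = 467 (H(A, Q) = 5 + 462 = 467)
1/(-621925 + H(1/(-779 + 11), -158)) = 1/(-621925 + 467) = 1/(-621458) = -1/621458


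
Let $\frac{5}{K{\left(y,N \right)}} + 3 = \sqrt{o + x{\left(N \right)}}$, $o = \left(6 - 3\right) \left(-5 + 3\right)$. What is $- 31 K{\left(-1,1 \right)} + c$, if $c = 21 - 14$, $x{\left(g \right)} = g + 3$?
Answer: $\frac{542}{11} + \frac{155 i \sqrt{2}}{11} \approx 49.273 + 19.928 i$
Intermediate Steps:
$x{\left(g \right)} = 3 + g$
$c = 7$ ($c = 21 - 14 = 7$)
$o = -6$ ($o = 3 \left(-2\right) = -6$)
$K{\left(y,N \right)} = \frac{5}{-3 + \sqrt{-3 + N}}$ ($K{\left(y,N \right)} = \frac{5}{-3 + \sqrt{-6 + \left(3 + N\right)}} = \frac{5}{-3 + \sqrt{-3 + N}}$)
$- 31 K{\left(-1,1 \right)} + c = - 31 \frac{5}{-3 + \sqrt{-3 + 1}} + 7 = - 31 \frac{5}{-3 + \sqrt{-2}} + 7 = - 31 \frac{5}{-3 + i \sqrt{2}} + 7 = - \frac{155}{-3 + i \sqrt{2}} + 7 = 7 - \frac{155}{-3 + i \sqrt{2}}$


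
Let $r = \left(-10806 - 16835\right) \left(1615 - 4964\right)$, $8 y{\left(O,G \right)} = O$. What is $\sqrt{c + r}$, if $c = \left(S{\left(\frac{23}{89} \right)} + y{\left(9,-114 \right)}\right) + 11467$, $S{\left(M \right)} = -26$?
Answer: $\frac{\sqrt{1481298418}}{4} \approx 9621.9$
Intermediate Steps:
$y{\left(O,G \right)} = \frac{O}{8}$
$c = \frac{91537}{8}$ ($c = \left(-26 + \frac{1}{8} \cdot 9\right) + 11467 = \left(-26 + \frac{9}{8}\right) + 11467 = - \frac{199}{8} + 11467 = \frac{91537}{8} \approx 11442.0$)
$r = 92569709$ ($r = \left(-27641\right) \left(-3349\right) = 92569709$)
$\sqrt{c + r} = \sqrt{\frac{91537}{8} + 92569709} = \sqrt{\frac{740649209}{8}} = \frac{\sqrt{1481298418}}{4}$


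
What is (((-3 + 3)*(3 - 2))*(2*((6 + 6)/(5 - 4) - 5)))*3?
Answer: 0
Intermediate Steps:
(((-3 + 3)*(3 - 2))*(2*((6 + 6)/(5 - 4) - 5)))*3 = ((0*1)*(2*(12/1 - 5)))*3 = (0*(2*(12*1 - 5)))*3 = (0*(2*(12 - 5)))*3 = (0*(2*7))*3 = (0*14)*3 = 0*3 = 0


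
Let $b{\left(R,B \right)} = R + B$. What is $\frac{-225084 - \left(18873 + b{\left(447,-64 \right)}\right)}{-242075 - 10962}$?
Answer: $\frac{244340}{253037} \approx 0.96563$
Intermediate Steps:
$b{\left(R,B \right)} = B + R$
$\frac{-225084 - \left(18873 + b{\left(447,-64 \right)}\right)}{-242075 - 10962} = \frac{-225084 - 19256}{-242075 - 10962} = \frac{-225084 - 19256}{-253037} = \left(-225084 - 19256\right) \left(- \frac{1}{253037}\right) = \left(-244340\right) \left(- \frac{1}{253037}\right) = \frac{244340}{253037}$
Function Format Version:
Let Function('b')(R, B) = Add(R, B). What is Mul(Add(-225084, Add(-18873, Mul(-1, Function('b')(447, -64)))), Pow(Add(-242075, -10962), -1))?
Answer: Rational(244340, 253037) ≈ 0.96563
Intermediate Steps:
Function('b')(R, B) = Add(B, R)
Mul(Add(-225084, Add(-18873, Mul(-1, Function('b')(447, -64)))), Pow(Add(-242075, -10962), -1)) = Mul(Add(-225084, Add(-18873, Mul(-1, Add(-64, 447)))), Pow(Add(-242075, -10962), -1)) = Mul(Add(-225084, Add(-18873, Mul(-1, 383))), Pow(-253037, -1)) = Mul(Add(-225084, Add(-18873, -383)), Rational(-1, 253037)) = Mul(Add(-225084, -19256), Rational(-1, 253037)) = Mul(-244340, Rational(-1, 253037)) = Rational(244340, 253037)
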